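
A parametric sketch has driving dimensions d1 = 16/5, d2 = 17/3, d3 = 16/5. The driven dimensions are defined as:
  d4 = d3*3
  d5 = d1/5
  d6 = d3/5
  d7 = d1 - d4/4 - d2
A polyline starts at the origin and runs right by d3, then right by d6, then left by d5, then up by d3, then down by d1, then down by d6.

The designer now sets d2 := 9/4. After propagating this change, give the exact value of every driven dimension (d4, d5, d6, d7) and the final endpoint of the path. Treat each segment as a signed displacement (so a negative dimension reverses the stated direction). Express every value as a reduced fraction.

Apply edit: d2 := 9/4
  d4 = d3*3 = 48/5
  d5 = d1/5 = 16/25
  d6 = d3/5 = 16/25
  d7 = d1 - d4/4 - d2 = -29/20
Walk from origin (0, 0):
  seg 1: right by d3 = 16/5 → (16/5, 0)
  seg 2: right by d6 = 16/25 → (96/25, 0)
  seg 3: left by d5 = 16/25 → (16/5, 0)
  seg 4: up by d3 = 16/5 → (16/5, 16/5)
  seg 5: down by d1 = 16/5 → (16/5, 0)
  seg 6: down by d6 = 16/25 → (16/5, -16/25)

d4 = 48/5
d5 = 16/25
d6 = 16/25
d7 = -29/20
endpoint = (16/5, -16/25)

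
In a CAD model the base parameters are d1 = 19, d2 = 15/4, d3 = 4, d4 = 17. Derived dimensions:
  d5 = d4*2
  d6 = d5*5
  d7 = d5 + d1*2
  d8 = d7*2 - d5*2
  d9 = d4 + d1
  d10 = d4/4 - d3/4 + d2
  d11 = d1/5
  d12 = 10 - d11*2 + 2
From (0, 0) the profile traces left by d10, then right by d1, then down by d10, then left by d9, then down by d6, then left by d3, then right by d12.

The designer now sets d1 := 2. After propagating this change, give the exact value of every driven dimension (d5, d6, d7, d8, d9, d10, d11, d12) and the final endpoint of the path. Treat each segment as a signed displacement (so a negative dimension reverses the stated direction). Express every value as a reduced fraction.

d5 = 34
d6 = 170
d7 = 38
d8 = 8
d9 = 19
d10 = 7
d11 = 2/5
d12 = 56/5
endpoint = (-84/5, -177)

Apply edit: d1 := 2
  d5 = d4*2 = 34
  d6 = d5*5 = 170
  d7 = d5 + d1*2 = 38
  d8 = d7*2 - d5*2 = 8
  d9 = d4 + d1 = 19
  d10 = d4/4 - d3/4 + d2 = 7
  d11 = d1/5 = 2/5
  d12 = 10 - d11*2 + 2 = 56/5
Walk from origin (0, 0):
  seg 1: left by d10 = 7 → (-7, 0)
  seg 2: right by d1 = 2 → (-5, 0)
  seg 3: down by d10 = 7 → (-5, -7)
  seg 4: left by d9 = 19 → (-24, -7)
  seg 5: down by d6 = 170 → (-24, -177)
  seg 6: left by d3 = 4 → (-28, -177)
  seg 7: right by d12 = 56/5 → (-84/5, -177)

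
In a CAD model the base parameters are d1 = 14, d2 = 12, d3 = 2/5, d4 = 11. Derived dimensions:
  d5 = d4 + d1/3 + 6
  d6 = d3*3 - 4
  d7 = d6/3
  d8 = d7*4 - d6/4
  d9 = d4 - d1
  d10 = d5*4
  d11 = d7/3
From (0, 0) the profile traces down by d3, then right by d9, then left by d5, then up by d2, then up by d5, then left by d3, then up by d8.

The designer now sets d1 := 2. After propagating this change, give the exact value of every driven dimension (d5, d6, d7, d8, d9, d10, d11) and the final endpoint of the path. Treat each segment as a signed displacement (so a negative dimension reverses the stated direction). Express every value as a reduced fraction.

d5 = 53/3
d6 = -14/5
d7 = -14/15
d8 = -91/30
d9 = 9
d10 = 212/3
d11 = -14/45
endpoint = (-136/15, 787/30)

Apply edit: d1 := 2
  d5 = d4 + d1/3 + 6 = 53/3
  d6 = d3*3 - 4 = -14/5
  d7 = d6/3 = -14/15
  d8 = d7*4 - d6/4 = -91/30
  d9 = d4 - d1 = 9
  d10 = d5*4 = 212/3
  d11 = d7/3 = -14/45
Walk from origin (0, 0):
  seg 1: down by d3 = 2/5 → (0, -2/5)
  seg 2: right by d9 = 9 → (9, -2/5)
  seg 3: left by d5 = 53/3 → (-26/3, -2/5)
  seg 4: up by d2 = 12 → (-26/3, 58/5)
  seg 5: up by d5 = 53/3 → (-26/3, 439/15)
  seg 6: left by d3 = 2/5 → (-136/15, 439/15)
  seg 7: up by d8 = -91/30 → (-136/15, 787/30)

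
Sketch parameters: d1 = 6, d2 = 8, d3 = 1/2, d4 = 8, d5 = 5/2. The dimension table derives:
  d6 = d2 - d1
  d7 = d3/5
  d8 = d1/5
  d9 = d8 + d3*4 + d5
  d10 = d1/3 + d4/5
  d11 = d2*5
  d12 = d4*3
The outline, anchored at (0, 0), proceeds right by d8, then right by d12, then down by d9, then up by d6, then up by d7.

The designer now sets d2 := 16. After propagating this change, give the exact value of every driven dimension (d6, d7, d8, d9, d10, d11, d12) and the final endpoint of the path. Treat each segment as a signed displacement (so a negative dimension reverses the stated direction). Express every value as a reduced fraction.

d6 = 10
d7 = 1/10
d8 = 6/5
d9 = 57/10
d10 = 18/5
d11 = 80
d12 = 24
endpoint = (126/5, 22/5)

Apply edit: d2 := 16
  d6 = d2 - d1 = 10
  d7 = d3/5 = 1/10
  d8 = d1/5 = 6/5
  d9 = d8 + d3*4 + d5 = 57/10
  d10 = d1/3 + d4/5 = 18/5
  d11 = d2*5 = 80
  d12 = d4*3 = 24
Walk from origin (0, 0):
  seg 1: right by d8 = 6/5 → (6/5, 0)
  seg 2: right by d12 = 24 → (126/5, 0)
  seg 3: down by d9 = 57/10 → (126/5, -57/10)
  seg 4: up by d6 = 10 → (126/5, 43/10)
  seg 5: up by d7 = 1/10 → (126/5, 22/5)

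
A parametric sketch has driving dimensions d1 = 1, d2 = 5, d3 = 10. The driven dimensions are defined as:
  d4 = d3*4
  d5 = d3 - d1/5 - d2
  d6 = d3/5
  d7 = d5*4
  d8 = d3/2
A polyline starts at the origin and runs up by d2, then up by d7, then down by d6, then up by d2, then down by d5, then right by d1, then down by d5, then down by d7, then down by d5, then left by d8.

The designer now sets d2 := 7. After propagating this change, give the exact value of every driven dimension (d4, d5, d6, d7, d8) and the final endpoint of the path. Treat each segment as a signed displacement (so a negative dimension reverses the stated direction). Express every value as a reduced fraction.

d4 = 40
d5 = 14/5
d6 = 2
d7 = 56/5
d8 = 5
endpoint = (-4, 18/5)

Apply edit: d2 := 7
  d4 = d3*4 = 40
  d5 = d3 - d1/5 - d2 = 14/5
  d6 = d3/5 = 2
  d7 = d5*4 = 56/5
  d8 = d3/2 = 5
Walk from origin (0, 0):
  seg 1: up by d2 = 7 → (0, 7)
  seg 2: up by d7 = 56/5 → (0, 91/5)
  seg 3: down by d6 = 2 → (0, 81/5)
  seg 4: up by d2 = 7 → (0, 116/5)
  seg 5: down by d5 = 14/5 → (0, 102/5)
  seg 6: right by d1 = 1 → (1, 102/5)
  seg 7: down by d5 = 14/5 → (1, 88/5)
  seg 8: down by d7 = 56/5 → (1, 32/5)
  seg 9: down by d5 = 14/5 → (1, 18/5)
  seg 10: left by d8 = 5 → (-4, 18/5)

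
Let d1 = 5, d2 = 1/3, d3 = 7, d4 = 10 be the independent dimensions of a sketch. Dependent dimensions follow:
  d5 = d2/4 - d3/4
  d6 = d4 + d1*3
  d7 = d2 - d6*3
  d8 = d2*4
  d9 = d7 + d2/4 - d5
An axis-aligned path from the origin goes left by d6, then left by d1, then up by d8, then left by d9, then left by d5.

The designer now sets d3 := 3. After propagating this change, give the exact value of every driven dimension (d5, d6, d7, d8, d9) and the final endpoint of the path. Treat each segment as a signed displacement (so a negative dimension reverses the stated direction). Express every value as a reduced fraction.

Apply edit: d3 := 3
  d5 = d2/4 - d3/4 = -2/3
  d6 = d4 + d1*3 = 25
  d7 = d2 - d6*3 = -224/3
  d8 = d2*4 = 4/3
  d9 = d7 + d2/4 - d5 = -887/12
Walk from origin (0, 0):
  seg 1: left by d6 = 25 → (-25, 0)
  seg 2: left by d1 = 5 → (-30, 0)
  seg 3: up by d8 = 4/3 → (-30, 4/3)
  seg 4: left by d9 = -887/12 → (527/12, 4/3)
  seg 5: left by d5 = -2/3 → (535/12, 4/3)

d5 = -2/3
d6 = 25
d7 = -224/3
d8 = 4/3
d9 = -887/12
endpoint = (535/12, 4/3)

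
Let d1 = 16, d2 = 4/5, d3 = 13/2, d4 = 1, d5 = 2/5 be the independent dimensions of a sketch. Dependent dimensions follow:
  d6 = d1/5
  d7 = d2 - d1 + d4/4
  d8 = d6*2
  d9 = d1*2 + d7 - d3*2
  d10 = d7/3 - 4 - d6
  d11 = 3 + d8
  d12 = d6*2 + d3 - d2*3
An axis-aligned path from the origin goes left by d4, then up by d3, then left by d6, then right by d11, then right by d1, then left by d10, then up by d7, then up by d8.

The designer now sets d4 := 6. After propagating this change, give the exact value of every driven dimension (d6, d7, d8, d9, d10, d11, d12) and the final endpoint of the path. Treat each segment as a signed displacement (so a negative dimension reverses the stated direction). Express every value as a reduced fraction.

Apply edit: d4 := 6
  d6 = d1/5 = 16/5
  d7 = d2 - d1 + d4/4 = -137/10
  d8 = d6*2 = 32/5
  d9 = d1*2 + d7 - d3*2 = 53/10
  d10 = d7/3 - 4 - d6 = -353/30
  d11 = 3 + d8 = 47/5
  d12 = d6*2 + d3 - d2*3 = 21/2
Walk from origin (0, 0):
  seg 1: left by d4 = 6 → (-6, 0)
  seg 2: up by d3 = 13/2 → (-6, 13/2)
  seg 3: left by d6 = 16/5 → (-46/5, 13/2)
  seg 4: right by d11 = 47/5 → (1/5, 13/2)
  seg 5: right by d1 = 16 → (81/5, 13/2)
  seg 6: left by d10 = -353/30 → (839/30, 13/2)
  seg 7: up by d7 = -137/10 → (839/30, -36/5)
  seg 8: up by d8 = 32/5 → (839/30, -4/5)

d6 = 16/5
d7 = -137/10
d8 = 32/5
d9 = 53/10
d10 = -353/30
d11 = 47/5
d12 = 21/2
endpoint = (839/30, -4/5)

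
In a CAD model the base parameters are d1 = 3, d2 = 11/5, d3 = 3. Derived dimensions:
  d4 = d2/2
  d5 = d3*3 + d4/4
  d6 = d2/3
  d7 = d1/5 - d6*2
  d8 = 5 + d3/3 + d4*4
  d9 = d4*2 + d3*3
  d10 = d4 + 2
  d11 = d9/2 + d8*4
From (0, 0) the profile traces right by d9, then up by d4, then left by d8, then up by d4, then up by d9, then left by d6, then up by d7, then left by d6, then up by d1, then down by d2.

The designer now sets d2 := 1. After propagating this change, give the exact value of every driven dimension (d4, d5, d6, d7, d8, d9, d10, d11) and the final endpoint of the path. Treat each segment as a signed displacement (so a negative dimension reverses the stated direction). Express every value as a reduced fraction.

d4 = 1/2
d5 = 73/8
d6 = 1/3
d7 = -1/15
d8 = 8
d9 = 10
d10 = 5/2
d11 = 37
endpoint = (4/3, 194/15)

Apply edit: d2 := 1
  d4 = d2/2 = 1/2
  d5 = d3*3 + d4/4 = 73/8
  d6 = d2/3 = 1/3
  d7 = d1/5 - d6*2 = -1/15
  d8 = 5 + d3/3 + d4*4 = 8
  d9 = d4*2 + d3*3 = 10
  d10 = d4 + 2 = 5/2
  d11 = d9/2 + d8*4 = 37
Walk from origin (0, 0):
  seg 1: right by d9 = 10 → (10, 0)
  seg 2: up by d4 = 1/2 → (10, 1/2)
  seg 3: left by d8 = 8 → (2, 1/2)
  seg 4: up by d4 = 1/2 → (2, 1)
  seg 5: up by d9 = 10 → (2, 11)
  seg 6: left by d6 = 1/3 → (5/3, 11)
  seg 7: up by d7 = -1/15 → (5/3, 164/15)
  seg 8: left by d6 = 1/3 → (4/3, 164/15)
  seg 9: up by d1 = 3 → (4/3, 209/15)
  seg 10: down by d2 = 1 → (4/3, 194/15)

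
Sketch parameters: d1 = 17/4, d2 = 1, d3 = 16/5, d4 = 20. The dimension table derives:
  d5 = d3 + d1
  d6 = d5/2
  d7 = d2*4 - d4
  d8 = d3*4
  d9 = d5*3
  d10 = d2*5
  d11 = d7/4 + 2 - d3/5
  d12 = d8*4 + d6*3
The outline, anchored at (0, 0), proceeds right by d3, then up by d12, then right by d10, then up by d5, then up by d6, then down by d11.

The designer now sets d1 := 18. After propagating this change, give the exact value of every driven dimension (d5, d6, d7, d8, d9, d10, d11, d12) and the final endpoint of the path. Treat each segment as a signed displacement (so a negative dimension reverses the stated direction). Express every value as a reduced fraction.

Apply edit: d1 := 18
  d5 = d3 + d1 = 106/5
  d6 = d5/2 = 53/5
  d7 = d2*4 - d4 = -16
  d8 = d3*4 = 64/5
  d9 = d5*3 = 318/5
  d10 = d2*5 = 5
  d11 = d7/4 + 2 - d3/5 = -66/25
  d12 = d8*4 + d6*3 = 83
Walk from origin (0, 0):
  seg 1: right by d3 = 16/5 → (16/5, 0)
  seg 2: up by d12 = 83 → (16/5, 83)
  seg 3: right by d10 = 5 → (41/5, 83)
  seg 4: up by d5 = 106/5 → (41/5, 521/5)
  seg 5: up by d6 = 53/5 → (41/5, 574/5)
  seg 6: down by d11 = -66/25 → (41/5, 2936/25)

d5 = 106/5
d6 = 53/5
d7 = -16
d8 = 64/5
d9 = 318/5
d10 = 5
d11 = -66/25
d12 = 83
endpoint = (41/5, 2936/25)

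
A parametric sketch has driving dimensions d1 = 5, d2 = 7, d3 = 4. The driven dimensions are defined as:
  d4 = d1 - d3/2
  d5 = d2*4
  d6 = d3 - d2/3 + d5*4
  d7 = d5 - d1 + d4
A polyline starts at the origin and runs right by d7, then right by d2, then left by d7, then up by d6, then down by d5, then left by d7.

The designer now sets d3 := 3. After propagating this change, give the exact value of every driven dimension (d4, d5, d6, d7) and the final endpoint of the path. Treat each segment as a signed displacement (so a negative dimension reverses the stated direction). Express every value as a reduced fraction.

Apply edit: d3 := 3
  d4 = d1 - d3/2 = 7/2
  d5 = d2*4 = 28
  d6 = d3 - d2/3 + d5*4 = 338/3
  d7 = d5 - d1 + d4 = 53/2
Walk from origin (0, 0):
  seg 1: right by d7 = 53/2 → (53/2, 0)
  seg 2: right by d2 = 7 → (67/2, 0)
  seg 3: left by d7 = 53/2 → (7, 0)
  seg 4: up by d6 = 338/3 → (7, 338/3)
  seg 5: down by d5 = 28 → (7, 254/3)
  seg 6: left by d7 = 53/2 → (-39/2, 254/3)

d4 = 7/2
d5 = 28
d6 = 338/3
d7 = 53/2
endpoint = (-39/2, 254/3)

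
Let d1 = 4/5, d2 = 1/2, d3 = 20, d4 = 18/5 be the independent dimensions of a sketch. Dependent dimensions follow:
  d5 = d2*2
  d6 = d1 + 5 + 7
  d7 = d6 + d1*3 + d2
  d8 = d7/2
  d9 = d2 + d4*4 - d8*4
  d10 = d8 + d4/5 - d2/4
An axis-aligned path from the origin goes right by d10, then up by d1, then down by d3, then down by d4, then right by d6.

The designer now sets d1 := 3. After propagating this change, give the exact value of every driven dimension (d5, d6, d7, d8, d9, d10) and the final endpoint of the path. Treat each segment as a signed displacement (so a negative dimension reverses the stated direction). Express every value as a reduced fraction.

d5 = 1
d6 = 15
d7 = 49/2
d8 = 49/4
d9 = -341/10
d10 = 2569/200
endpoint = (5569/200, -103/5)

Apply edit: d1 := 3
  d5 = d2*2 = 1
  d6 = d1 + 5 + 7 = 15
  d7 = d6 + d1*3 + d2 = 49/2
  d8 = d7/2 = 49/4
  d9 = d2 + d4*4 - d8*4 = -341/10
  d10 = d8 + d4/5 - d2/4 = 2569/200
Walk from origin (0, 0):
  seg 1: right by d10 = 2569/200 → (2569/200, 0)
  seg 2: up by d1 = 3 → (2569/200, 3)
  seg 3: down by d3 = 20 → (2569/200, -17)
  seg 4: down by d4 = 18/5 → (2569/200, -103/5)
  seg 5: right by d6 = 15 → (5569/200, -103/5)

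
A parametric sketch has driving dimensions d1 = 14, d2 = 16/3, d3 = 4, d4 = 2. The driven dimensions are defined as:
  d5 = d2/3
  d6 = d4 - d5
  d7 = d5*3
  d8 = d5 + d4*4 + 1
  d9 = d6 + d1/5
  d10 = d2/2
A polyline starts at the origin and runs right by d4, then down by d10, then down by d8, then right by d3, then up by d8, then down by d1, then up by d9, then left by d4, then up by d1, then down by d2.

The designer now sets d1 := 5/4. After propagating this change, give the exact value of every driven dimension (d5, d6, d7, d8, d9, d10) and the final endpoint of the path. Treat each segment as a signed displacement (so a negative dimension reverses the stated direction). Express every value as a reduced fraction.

d5 = 16/9
d6 = 2/9
d7 = 16/3
d8 = 97/9
d9 = 17/36
d10 = 8/3
endpoint = (4, -271/36)

Apply edit: d1 := 5/4
  d5 = d2/3 = 16/9
  d6 = d4 - d5 = 2/9
  d7 = d5*3 = 16/3
  d8 = d5 + d4*4 + 1 = 97/9
  d9 = d6 + d1/5 = 17/36
  d10 = d2/2 = 8/3
Walk from origin (0, 0):
  seg 1: right by d4 = 2 → (2, 0)
  seg 2: down by d10 = 8/3 → (2, -8/3)
  seg 3: down by d8 = 97/9 → (2, -121/9)
  seg 4: right by d3 = 4 → (6, -121/9)
  seg 5: up by d8 = 97/9 → (6, -8/3)
  seg 6: down by d1 = 5/4 → (6, -47/12)
  seg 7: up by d9 = 17/36 → (6, -31/9)
  seg 8: left by d4 = 2 → (4, -31/9)
  seg 9: up by d1 = 5/4 → (4, -79/36)
  seg 10: down by d2 = 16/3 → (4, -271/36)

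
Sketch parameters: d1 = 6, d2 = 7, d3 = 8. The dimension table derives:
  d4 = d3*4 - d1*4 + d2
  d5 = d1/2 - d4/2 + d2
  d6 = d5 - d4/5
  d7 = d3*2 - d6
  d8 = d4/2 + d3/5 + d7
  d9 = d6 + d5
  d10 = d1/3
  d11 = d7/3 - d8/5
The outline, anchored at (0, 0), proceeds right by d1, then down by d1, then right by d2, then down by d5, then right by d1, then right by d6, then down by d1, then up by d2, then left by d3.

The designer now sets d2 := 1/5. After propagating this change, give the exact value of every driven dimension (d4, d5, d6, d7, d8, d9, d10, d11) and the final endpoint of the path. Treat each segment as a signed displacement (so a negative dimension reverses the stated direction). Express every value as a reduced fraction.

Apply edit: d2 := 1/5
  d4 = d3*4 - d1*4 + d2 = 41/5
  d5 = d1/2 - d4/2 + d2 = -9/10
  d6 = d5 - d4/5 = -127/50
  d7 = d3*2 - d6 = 927/50
  d8 = d4/2 + d3/5 + d7 = 606/25
  d9 = d6 + d5 = -86/25
  d10 = d1/3 = 2
  d11 = d7/3 - d8/5 = 333/250
Walk from origin (0, 0):
  seg 1: right by d1 = 6 → (6, 0)
  seg 2: down by d1 = 6 → (6, -6)
  seg 3: right by d2 = 1/5 → (31/5, -6)
  seg 4: down by d5 = -9/10 → (31/5, -51/10)
  seg 5: right by d1 = 6 → (61/5, -51/10)
  seg 6: right by d6 = -127/50 → (483/50, -51/10)
  seg 7: down by d1 = 6 → (483/50, -111/10)
  seg 8: up by d2 = 1/5 → (483/50, -109/10)
  seg 9: left by d3 = 8 → (83/50, -109/10)

d4 = 41/5
d5 = -9/10
d6 = -127/50
d7 = 927/50
d8 = 606/25
d9 = -86/25
d10 = 2
d11 = 333/250
endpoint = (83/50, -109/10)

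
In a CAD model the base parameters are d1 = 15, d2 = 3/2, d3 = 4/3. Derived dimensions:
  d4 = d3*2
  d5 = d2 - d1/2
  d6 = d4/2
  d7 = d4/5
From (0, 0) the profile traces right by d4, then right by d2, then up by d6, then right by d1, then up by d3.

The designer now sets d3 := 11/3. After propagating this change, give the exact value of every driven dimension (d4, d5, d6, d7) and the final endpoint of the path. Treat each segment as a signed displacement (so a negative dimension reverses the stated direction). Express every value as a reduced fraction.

d4 = 22/3
d5 = -6
d6 = 11/3
d7 = 22/15
endpoint = (143/6, 22/3)

Apply edit: d3 := 11/3
  d4 = d3*2 = 22/3
  d5 = d2 - d1/2 = -6
  d6 = d4/2 = 11/3
  d7 = d4/5 = 22/15
Walk from origin (0, 0):
  seg 1: right by d4 = 22/3 → (22/3, 0)
  seg 2: right by d2 = 3/2 → (53/6, 0)
  seg 3: up by d6 = 11/3 → (53/6, 11/3)
  seg 4: right by d1 = 15 → (143/6, 11/3)
  seg 5: up by d3 = 11/3 → (143/6, 22/3)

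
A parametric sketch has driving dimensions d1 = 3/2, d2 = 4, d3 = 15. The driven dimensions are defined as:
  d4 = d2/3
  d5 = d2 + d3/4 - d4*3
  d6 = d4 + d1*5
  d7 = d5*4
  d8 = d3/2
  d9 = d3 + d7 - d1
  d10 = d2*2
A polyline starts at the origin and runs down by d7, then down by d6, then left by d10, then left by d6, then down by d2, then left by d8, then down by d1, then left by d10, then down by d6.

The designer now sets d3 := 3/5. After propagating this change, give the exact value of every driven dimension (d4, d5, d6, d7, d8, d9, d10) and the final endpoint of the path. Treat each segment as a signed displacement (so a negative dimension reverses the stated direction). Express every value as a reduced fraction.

d4 = 4/3
d5 = 3/20
d6 = 53/6
d7 = 3/5
d8 = 3/10
d9 = -3/10
d10 = 8
endpoint = (-377/15, -713/30)

Apply edit: d3 := 3/5
  d4 = d2/3 = 4/3
  d5 = d2 + d3/4 - d4*3 = 3/20
  d6 = d4 + d1*5 = 53/6
  d7 = d5*4 = 3/5
  d8 = d3/2 = 3/10
  d9 = d3 + d7 - d1 = -3/10
  d10 = d2*2 = 8
Walk from origin (0, 0):
  seg 1: down by d7 = 3/5 → (0, -3/5)
  seg 2: down by d6 = 53/6 → (0, -283/30)
  seg 3: left by d10 = 8 → (-8, -283/30)
  seg 4: left by d6 = 53/6 → (-101/6, -283/30)
  seg 5: down by d2 = 4 → (-101/6, -403/30)
  seg 6: left by d8 = 3/10 → (-257/15, -403/30)
  seg 7: down by d1 = 3/2 → (-257/15, -224/15)
  seg 8: left by d10 = 8 → (-377/15, -224/15)
  seg 9: down by d6 = 53/6 → (-377/15, -713/30)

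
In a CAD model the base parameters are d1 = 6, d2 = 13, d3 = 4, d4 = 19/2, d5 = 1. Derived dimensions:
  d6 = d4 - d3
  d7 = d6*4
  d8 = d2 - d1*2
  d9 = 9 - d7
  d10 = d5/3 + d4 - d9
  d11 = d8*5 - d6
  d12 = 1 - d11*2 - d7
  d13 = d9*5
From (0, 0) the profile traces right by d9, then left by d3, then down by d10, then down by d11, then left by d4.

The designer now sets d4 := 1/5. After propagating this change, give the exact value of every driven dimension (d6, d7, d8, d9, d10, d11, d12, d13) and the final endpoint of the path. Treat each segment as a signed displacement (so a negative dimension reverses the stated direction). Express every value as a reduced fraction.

d6 = -19/5
d7 = -76/5
d8 = 1
d9 = 121/5
d10 = -71/3
d11 = 44/5
d12 = -7/5
d13 = 121
endpoint = (20, 223/15)

Apply edit: d4 := 1/5
  d6 = d4 - d3 = -19/5
  d7 = d6*4 = -76/5
  d8 = d2 - d1*2 = 1
  d9 = 9 - d7 = 121/5
  d10 = d5/3 + d4 - d9 = -71/3
  d11 = d8*5 - d6 = 44/5
  d12 = 1 - d11*2 - d7 = -7/5
  d13 = d9*5 = 121
Walk from origin (0, 0):
  seg 1: right by d9 = 121/5 → (121/5, 0)
  seg 2: left by d3 = 4 → (101/5, 0)
  seg 3: down by d10 = -71/3 → (101/5, 71/3)
  seg 4: down by d11 = 44/5 → (101/5, 223/15)
  seg 5: left by d4 = 1/5 → (20, 223/15)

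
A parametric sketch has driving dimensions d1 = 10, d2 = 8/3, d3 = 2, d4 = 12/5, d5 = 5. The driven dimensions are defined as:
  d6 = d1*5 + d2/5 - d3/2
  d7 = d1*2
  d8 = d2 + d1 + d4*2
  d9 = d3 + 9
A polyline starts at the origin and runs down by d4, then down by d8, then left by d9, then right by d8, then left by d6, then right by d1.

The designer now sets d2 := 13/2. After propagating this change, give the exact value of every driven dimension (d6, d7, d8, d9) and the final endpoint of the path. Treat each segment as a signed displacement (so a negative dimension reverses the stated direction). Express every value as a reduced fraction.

Apply edit: d2 := 13/2
  d6 = d1*5 + d2/5 - d3/2 = 503/10
  d7 = d1*2 = 20
  d8 = d2 + d1 + d4*2 = 213/10
  d9 = d3 + 9 = 11
Walk from origin (0, 0):
  seg 1: down by d4 = 12/5 → (0, -12/5)
  seg 2: down by d8 = 213/10 → (0, -237/10)
  seg 3: left by d9 = 11 → (-11, -237/10)
  seg 4: right by d8 = 213/10 → (103/10, -237/10)
  seg 5: left by d6 = 503/10 → (-40, -237/10)
  seg 6: right by d1 = 10 → (-30, -237/10)

d6 = 503/10
d7 = 20
d8 = 213/10
d9 = 11
endpoint = (-30, -237/10)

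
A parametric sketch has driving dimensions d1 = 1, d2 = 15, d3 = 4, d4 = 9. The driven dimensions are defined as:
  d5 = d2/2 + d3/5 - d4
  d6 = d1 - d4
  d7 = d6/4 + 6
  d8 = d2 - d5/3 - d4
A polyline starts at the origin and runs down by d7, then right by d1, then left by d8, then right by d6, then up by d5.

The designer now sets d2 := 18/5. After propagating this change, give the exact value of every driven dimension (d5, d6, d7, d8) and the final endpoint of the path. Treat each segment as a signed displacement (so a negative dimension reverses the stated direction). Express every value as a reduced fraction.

Apply edit: d2 := 18/5
  d5 = d2/2 + d3/5 - d4 = -32/5
  d6 = d1 - d4 = -8
  d7 = d6/4 + 6 = 4
  d8 = d2 - d5/3 - d4 = -49/15
Walk from origin (0, 0):
  seg 1: down by d7 = 4 → (0, -4)
  seg 2: right by d1 = 1 → (1, -4)
  seg 3: left by d8 = -49/15 → (64/15, -4)
  seg 4: right by d6 = -8 → (-56/15, -4)
  seg 5: up by d5 = -32/5 → (-56/15, -52/5)

d5 = -32/5
d6 = -8
d7 = 4
d8 = -49/15
endpoint = (-56/15, -52/5)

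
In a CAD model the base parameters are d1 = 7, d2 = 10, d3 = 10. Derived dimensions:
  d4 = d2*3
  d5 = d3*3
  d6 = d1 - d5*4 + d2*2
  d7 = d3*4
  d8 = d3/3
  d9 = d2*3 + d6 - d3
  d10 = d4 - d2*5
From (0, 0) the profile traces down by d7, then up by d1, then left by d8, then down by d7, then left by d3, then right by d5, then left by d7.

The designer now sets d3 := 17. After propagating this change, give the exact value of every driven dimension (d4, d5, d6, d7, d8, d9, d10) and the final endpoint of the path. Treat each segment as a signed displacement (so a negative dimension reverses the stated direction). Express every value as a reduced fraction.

d4 = 30
d5 = 51
d6 = -177
d7 = 68
d8 = 17/3
d9 = -164
d10 = -20
endpoint = (-119/3, -129)

Apply edit: d3 := 17
  d4 = d2*3 = 30
  d5 = d3*3 = 51
  d6 = d1 - d5*4 + d2*2 = -177
  d7 = d3*4 = 68
  d8 = d3/3 = 17/3
  d9 = d2*3 + d6 - d3 = -164
  d10 = d4 - d2*5 = -20
Walk from origin (0, 0):
  seg 1: down by d7 = 68 → (0, -68)
  seg 2: up by d1 = 7 → (0, -61)
  seg 3: left by d8 = 17/3 → (-17/3, -61)
  seg 4: down by d7 = 68 → (-17/3, -129)
  seg 5: left by d3 = 17 → (-68/3, -129)
  seg 6: right by d5 = 51 → (85/3, -129)
  seg 7: left by d7 = 68 → (-119/3, -129)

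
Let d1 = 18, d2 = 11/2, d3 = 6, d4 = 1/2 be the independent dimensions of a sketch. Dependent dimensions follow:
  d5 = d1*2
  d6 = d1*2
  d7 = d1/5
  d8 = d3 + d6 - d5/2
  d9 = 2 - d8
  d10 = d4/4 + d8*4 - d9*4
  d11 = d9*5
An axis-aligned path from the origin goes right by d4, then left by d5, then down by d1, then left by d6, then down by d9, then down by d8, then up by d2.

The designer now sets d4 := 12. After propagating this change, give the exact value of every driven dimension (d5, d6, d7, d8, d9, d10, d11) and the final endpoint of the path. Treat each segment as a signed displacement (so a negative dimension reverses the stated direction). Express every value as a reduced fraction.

d5 = 36
d6 = 36
d7 = 18/5
d8 = 24
d9 = -22
d10 = 187
d11 = -110
endpoint = (-60, -29/2)

Apply edit: d4 := 12
  d5 = d1*2 = 36
  d6 = d1*2 = 36
  d7 = d1/5 = 18/5
  d8 = d3 + d6 - d5/2 = 24
  d9 = 2 - d8 = -22
  d10 = d4/4 + d8*4 - d9*4 = 187
  d11 = d9*5 = -110
Walk from origin (0, 0):
  seg 1: right by d4 = 12 → (12, 0)
  seg 2: left by d5 = 36 → (-24, 0)
  seg 3: down by d1 = 18 → (-24, -18)
  seg 4: left by d6 = 36 → (-60, -18)
  seg 5: down by d9 = -22 → (-60, 4)
  seg 6: down by d8 = 24 → (-60, -20)
  seg 7: up by d2 = 11/2 → (-60, -29/2)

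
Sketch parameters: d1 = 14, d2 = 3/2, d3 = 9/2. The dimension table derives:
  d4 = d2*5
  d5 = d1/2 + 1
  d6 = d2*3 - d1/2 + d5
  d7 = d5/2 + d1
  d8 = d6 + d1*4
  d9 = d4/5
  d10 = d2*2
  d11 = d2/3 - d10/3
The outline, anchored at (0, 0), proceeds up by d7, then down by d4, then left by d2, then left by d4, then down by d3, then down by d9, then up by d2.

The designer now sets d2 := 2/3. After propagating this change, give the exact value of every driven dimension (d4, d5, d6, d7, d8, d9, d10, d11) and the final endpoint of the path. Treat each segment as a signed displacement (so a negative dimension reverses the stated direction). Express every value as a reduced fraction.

Apply edit: d2 := 2/3
  d4 = d2*5 = 10/3
  d5 = d1/2 + 1 = 8
  d6 = d2*3 - d1/2 + d5 = 3
  d7 = d5/2 + d1 = 18
  d8 = d6 + d1*4 = 59
  d9 = d4/5 = 2/3
  d10 = d2*2 = 4/3
  d11 = d2/3 - d10/3 = -2/9
Walk from origin (0, 0):
  seg 1: up by d7 = 18 → (0, 18)
  seg 2: down by d4 = 10/3 → (0, 44/3)
  seg 3: left by d2 = 2/3 → (-2/3, 44/3)
  seg 4: left by d4 = 10/3 → (-4, 44/3)
  seg 5: down by d3 = 9/2 → (-4, 61/6)
  seg 6: down by d9 = 2/3 → (-4, 19/2)
  seg 7: up by d2 = 2/3 → (-4, 61/6)

d4 = 10/3
d5 = 8
d6 = 3
d7 = 18
d8 = 59
d9 = 2/3
d10 = 4/3
d11 = -2/9
endpoint = (-4, 61/6)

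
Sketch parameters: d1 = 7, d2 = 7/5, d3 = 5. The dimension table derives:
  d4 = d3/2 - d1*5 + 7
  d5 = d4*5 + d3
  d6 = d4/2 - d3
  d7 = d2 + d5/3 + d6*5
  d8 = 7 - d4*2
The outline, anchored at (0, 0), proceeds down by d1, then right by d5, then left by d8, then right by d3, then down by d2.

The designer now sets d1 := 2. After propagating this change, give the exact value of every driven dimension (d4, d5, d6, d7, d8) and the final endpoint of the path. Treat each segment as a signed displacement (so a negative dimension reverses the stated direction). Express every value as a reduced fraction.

Apply edit: d1 := 2
  d4 = d3/2 - d1*5 + 7 = -1/2
  d5 = d4*5 + d3 = 5/2
  d6 = d4/2 - d3 = -21/4
  d7 = d2 + d5/3 + d6*5 = -1441/60
  d8 = 7 - d4*2 = 8
Walk from origin (0, 0):
  seg 1: down by d1 = 2 → (0, -2)
  seg 2: right by d5 = 5/2 → (5/2, -2)
  seg 3: left by d8 = 8 → (-11/2, -2)
  seg 4: right by d3 = 5 → (-1/2, -2)
  seg 5: down by d2 = 7/5 → (-1/2, -17/5)

d4 = -1/2
d5 = 5/2
d6 = -21/4
d7 = -1441/60
d8 = 8
endpoint = (-1/2, -17/5)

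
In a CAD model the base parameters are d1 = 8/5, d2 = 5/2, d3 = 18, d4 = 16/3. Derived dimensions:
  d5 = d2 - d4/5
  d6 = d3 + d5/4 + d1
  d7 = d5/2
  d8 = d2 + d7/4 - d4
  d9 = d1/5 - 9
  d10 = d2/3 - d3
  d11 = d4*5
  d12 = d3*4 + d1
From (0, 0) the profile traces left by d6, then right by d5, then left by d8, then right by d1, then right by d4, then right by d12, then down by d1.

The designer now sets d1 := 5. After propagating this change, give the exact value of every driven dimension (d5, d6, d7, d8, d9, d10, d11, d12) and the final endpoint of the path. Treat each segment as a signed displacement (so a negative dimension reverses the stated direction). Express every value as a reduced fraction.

Apply edit: d1 := 5
  d5 = d2 - d4/5 = 43/30
  d6 = d3 + d5/4 + d1 = 2803/120
  d7 = d5/2 = 43/60
  d8 = d2 + d7/4 - d4 = -637/240
  d9 = d1/5 - 9 = -8
  d10 = d2/3 - d3 = -103/6
  d11 = d4*5 = 80/3
  d12 = d3*4 + d1 = 77
Walk from origin (0, 0):
  seg 1: left by d6 = 2803/120 → (-2803/120, 0)
  seg 2: right by d5 = 43/30 → (-877/40, 0)
  seg 3: left by d8 = -637/240 → (-925/48, 0)
  seg 4: right by d1 = 5 → (-685/48, 0)
  seg 5: right by d4 = 16/3 → (-143/16, 0)
  seg 6: right by d12 = 77 → (1089/16, 0)
  seg 7: down by d1 = 5 → (1089/16, -5)

d5 = 43/30
d6 = 2803/120
d7 = 43/60
d8 = -637/240
d9 = -8
d10 = -103/6
d11 = 80/3
d12 = 77
endpoint = (1089/16, -5)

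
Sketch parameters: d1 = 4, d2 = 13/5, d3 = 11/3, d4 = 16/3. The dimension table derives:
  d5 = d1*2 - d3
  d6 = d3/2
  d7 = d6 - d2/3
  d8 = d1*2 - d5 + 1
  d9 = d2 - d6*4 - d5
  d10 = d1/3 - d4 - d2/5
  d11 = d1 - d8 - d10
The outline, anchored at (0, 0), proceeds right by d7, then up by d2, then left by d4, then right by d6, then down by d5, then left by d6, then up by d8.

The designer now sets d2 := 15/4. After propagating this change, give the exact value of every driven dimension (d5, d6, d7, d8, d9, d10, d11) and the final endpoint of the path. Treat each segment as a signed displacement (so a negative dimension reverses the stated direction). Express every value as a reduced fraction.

d5 = 13/3
d6 = 11/6
d7 = 7/12
d8 = 14/3
d9 = -95/12
d10 = -19/4
d11 = 49/12
endpoint = (-19/4, 49/12)

Apply edit: d2 := 15/4
  d5 = d1*2 - d3 = 13/3
  d6 = d3/2 = 11/6
  d7 = d6 - d2/3 = 7/12
  d8 = d1*2 - d5 + 1 = 14/3
  d9 = d2 - d6*4 - d5 = -95/12
  d10 = d1/3 - d4 - d2/5 = -19/4
  d11 = d1 - d8 - d10 = 49/12
Walk from origin (0, 0):
  seg 1: right by d7 = 7/12 → (7/12, 0)
  seg 2: up by d2 = 15/4 → (7/12, 15/4)
  seg 3: left by d4 = 16/3 → (-19/4, 15/4)
  seg 4: right by d6 = 11/6 → (-35/12, 15/4)
  seg 5: down by d5 = 13/3 → (-35/12, -7/12)
  seg 6: left by d6 = 11/6 → (-19/4, -7/12)
  seg 7: up by d8 = 14/3 → (-19/4, 49/12)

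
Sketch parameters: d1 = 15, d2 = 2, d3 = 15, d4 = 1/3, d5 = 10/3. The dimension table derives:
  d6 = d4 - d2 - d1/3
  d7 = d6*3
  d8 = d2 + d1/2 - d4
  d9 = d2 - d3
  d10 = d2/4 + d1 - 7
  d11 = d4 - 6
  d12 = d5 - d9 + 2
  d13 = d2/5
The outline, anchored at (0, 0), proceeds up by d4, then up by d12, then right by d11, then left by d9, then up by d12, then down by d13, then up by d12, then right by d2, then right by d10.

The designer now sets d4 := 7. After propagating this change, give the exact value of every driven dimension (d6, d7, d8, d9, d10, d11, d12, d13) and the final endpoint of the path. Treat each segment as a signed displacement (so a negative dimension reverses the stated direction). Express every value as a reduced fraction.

Apply edit: d4 := 7
  d6 = d4 - d2 - d1/3 = 0
  d7 = d6*3 = 0
  d8 = d2 + d1/2 - d4 = 5/2
  d9 = d2 - d3 = -13
  d10 = d2/4 + d1 - 7 = 17/2
  d11 = d4 - 6 = 1
  d12 = d5 - d9 + 2 = 55/3
  d13 = d2/5 = 2/5
Walk from origin (0, 0):
  seg 1: up by d4 = 7 → (0, 7)
  seg 2: up by d12 = 55/3 → (0, 76/3)
  seg 3: right by d11 = 1 → (1, 76/3)
  seg 4: left by d9 = -13 → (14, 76/3)
  seg 5: up by d12 = 55/3 → (14, 131/3)
  seg 6: down by d13 = 2/5 → (14, 649/15)
  seg 7: up by d12 = 55/3 → (14, 308/5)
  seg 8: right by d2 = 2 → (16, 308/5)
  seg 9: right by d10 = 17/2 → (49/2, 308/5)

d6 = 0
d7 = 0
d8 = 5/2
d9 = -13
d10 = 17/2
d11 = 1
d12 = 55/3
d13 = 2/5
endpoint = (49/2, 308/5)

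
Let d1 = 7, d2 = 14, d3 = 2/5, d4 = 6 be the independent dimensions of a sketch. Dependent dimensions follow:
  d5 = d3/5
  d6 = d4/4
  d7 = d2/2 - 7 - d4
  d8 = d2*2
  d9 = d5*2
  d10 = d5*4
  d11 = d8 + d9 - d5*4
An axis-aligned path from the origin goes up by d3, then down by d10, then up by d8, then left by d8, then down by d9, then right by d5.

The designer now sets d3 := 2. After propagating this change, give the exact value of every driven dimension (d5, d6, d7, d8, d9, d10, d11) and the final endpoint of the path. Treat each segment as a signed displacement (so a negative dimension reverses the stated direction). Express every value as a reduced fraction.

Apply edit: d3 := 2
  d5 = d3/5 = 2/5
  d6 = d4/4 = 3/2
  d7 = d2/2 - 7 - d4 = -6
  d8 = d2*2 = 28
  d9 = d5*2 = 4/5
  d10 = d5*4 = 8/5
  d11 = d8 + d9 - d5*4 = 136/5
Walk from origin (0, 0):
  seg 1: up by d3 = 2 → (0, 2)
  seg 2: down by d10 = 8/5 → (0, 2/5)
  seg 3: up by d8 = 28 → (0, 142/5)
  seg 4: left by d8 = 28 → (-28, 142/5)
  seg 5: down by d9 = 4/5 → (-28, 138/5)
  seg 6: right by d5 = 2/5 → (-138/5, 138/5)

d5 = 2/5
d6 = 3/2
d7 = -6
d8 = 28
d9 = 4/5
d10 = 8/5
d11 = 136/5
endpoint = (-138/5, 138/5)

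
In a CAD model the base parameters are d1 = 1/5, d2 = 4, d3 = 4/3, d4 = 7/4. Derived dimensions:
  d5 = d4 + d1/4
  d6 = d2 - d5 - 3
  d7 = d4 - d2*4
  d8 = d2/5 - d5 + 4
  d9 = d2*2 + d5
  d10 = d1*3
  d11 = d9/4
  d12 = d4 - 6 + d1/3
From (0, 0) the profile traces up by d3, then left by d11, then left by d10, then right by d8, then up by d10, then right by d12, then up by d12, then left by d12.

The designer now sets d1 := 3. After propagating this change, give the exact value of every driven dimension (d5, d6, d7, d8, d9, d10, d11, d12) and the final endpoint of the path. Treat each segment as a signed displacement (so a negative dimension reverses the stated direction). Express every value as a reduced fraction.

d5 = 5/2
d6 = -3/2
d7 = -57/4
d8 = 23/10
d9 = 21/2
d10 = 9
d11 = 21/8
d12 = -13/4
endpoint = (-373/40, 85/12)

Apply edit: d1 := 3
  d5 = d4 + d1/4 = 5/2
  d6 = d2 - d5 - 3 = -3/2
  d7 = d4 - d2*4 = -57/4
  d8 = d2/5 - d5 + 4 = 23/10
  d9 = d2*2 + d5 = 21/2
  d10 = d1*3 = 9
  d11 = d9/4 = 21/8
  d12 = d4 - 6 + d1/3 = -13/4
Walk from origin (0, 0):
  seg 1: up by d3 = 4/3 → (0, 4/3)
  seg 2: left by d11 = 21/8 → (-21/8, 4/3)
  seg 3: left by d10 = 9 → (-93/8, 4/3)
  seg 4: right by d8 = 23/10 → (-373/40, 4/3)
  seg 5: up by d10 = 9 → (-373/40, 31/3)
  seg 6: right by d12 = -13/4 → (-503/40, 31/3)
  seg 7: up by d12 = -13/4 → (-503/40, 85/12)
  seg 8: left by d12 = -13/4 → (-373/40, 85/12)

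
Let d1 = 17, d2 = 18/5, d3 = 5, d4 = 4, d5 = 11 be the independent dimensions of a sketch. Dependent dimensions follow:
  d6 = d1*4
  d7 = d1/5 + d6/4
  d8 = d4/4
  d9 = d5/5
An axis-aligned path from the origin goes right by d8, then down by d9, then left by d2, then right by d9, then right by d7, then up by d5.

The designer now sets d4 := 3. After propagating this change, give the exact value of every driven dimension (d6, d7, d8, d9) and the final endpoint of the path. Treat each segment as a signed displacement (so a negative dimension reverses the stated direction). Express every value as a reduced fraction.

Apply edit: d4 := 3
  d6 = d1*4 = 68
  d7 = d1/5 + d6/4 = 102/5
  d8 = d4/4 = 3/4
  d9 = d5/5 = 11/5
Walk from origin (0, 0):
  seg 1: right by d8 = 3/4 → (3/4, 0)
  seg 2: down by d9 = 11/5 → (3/4, -11/5)
  seg 3: left by d2 = 18/5 → (-57/20, -11/5)
  seg 4: right by d9 = 11/5 → (-13/20, -11/5)
  seg 5: right by d7 = 102/5 → (79/4, -11/5)
  seg 6: up by d5 = 11 → (79/4, 44/5)

d6 = 68
d7 = 102/5
d8 = 3/4
d9 = 11/5
endpoint = (79/4, 44/5)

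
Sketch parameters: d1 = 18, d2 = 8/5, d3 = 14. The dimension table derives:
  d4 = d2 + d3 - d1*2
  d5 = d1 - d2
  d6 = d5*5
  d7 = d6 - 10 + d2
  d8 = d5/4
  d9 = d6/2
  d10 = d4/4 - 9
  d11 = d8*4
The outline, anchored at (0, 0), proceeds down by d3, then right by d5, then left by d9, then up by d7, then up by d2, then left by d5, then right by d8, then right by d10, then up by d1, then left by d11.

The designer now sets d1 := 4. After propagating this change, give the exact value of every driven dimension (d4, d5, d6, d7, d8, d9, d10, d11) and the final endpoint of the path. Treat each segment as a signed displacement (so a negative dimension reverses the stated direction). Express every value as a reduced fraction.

Apply edit: d1 := 4
  d4 = d2 + d3 - d1*2 = 38/5
  d5 = d1 - d2 = 12/5
  d6 = d5*5 = 12
  d7 = d6 - 10 + d2 = 18/5
  d8 = d5/4 = 3/5
  d9 = d6/2 = 6
  d10 = d4/4 - 9 = -71/10
  d11 = d8*4 = 12/5
Walk from origin (0, 0):
  seg 1: down by d3 = 14 → (0, -14)
  seg 2: right by d5 = 12/5 → (12/5, -14)
  seg 3: left by d9 = 6 → (-18/5, -14)
  seg 4: up by d7 = 18/5 → (-18/5, -52/5)
  seg 5: up by d2 = 8/5 → (-18/5, -44/5)
  seg 6: left by d5 = 12/5 → (-6, -44/5)
  seg 7: right by d8 = 3/5 → (-27/5, -44/5)
  seg 8: right by d10 = -71/10 → (-25/2, -44/5)
  seg 9: up by d1 = 4 → (-25/2, -24/5)
  seg 10: left by d11 = 12/5 → (-149/10, -24/5)

d4 = 38/5
d5 = 12/5
d6 = 12
d7 = 18/5
d8 = 3/5
d9 = 6
d10 = -71/10
d11 = 12/5
endpoint = (-149/10, -24/5)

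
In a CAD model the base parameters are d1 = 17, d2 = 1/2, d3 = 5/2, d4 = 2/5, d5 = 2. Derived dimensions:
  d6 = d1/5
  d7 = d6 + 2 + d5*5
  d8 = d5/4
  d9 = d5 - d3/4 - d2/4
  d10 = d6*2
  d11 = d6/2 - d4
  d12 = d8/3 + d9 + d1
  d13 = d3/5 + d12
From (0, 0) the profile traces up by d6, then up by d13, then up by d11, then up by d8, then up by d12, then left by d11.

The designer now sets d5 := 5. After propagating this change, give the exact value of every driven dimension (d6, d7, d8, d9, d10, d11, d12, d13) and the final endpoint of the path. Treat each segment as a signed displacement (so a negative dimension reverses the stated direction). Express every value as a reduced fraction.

Apply edit: d5 := 5
  d6 = d1/5 = 17/5
  d7 = d6 + 2 + d5*5 = 152/5
  d8 = d5/4 = 5/4
  d9 = d5 - d3/4 - d2/4 = 17/4
  d10 = d6*2 = 34/5
  d11 = d6/2 - d4 = 13/10
  d12 = d8/3 + d9 + d1 = 65/3
  d13 = d3/5 + d12 = 133/6
Walk from origin (0, 0):
  seg 1: up by d6 = 17/5 → (0, 17/5)
  seg 2: up by d13 = 133/6 → (0, 767/30)
  seg 3: up by d11 = 13/10 → (0, 403/15)
  seg 4: up by d8 = 5/4 → (0, 1687/60)
  seg 5: up by d12 = 65/3 → (0, 2987/60)
  seg 6: left by d11 = 13/10 → (-13/10, 2987/60)

d6 = 17/5
d7 = 152/5
d8 = 5/4
d9 = 17/4
d10 = 34/5
d11 = 13/10
d12 = 65/3
d13 = 133/6
endpoint = (-13/10, 2987/60)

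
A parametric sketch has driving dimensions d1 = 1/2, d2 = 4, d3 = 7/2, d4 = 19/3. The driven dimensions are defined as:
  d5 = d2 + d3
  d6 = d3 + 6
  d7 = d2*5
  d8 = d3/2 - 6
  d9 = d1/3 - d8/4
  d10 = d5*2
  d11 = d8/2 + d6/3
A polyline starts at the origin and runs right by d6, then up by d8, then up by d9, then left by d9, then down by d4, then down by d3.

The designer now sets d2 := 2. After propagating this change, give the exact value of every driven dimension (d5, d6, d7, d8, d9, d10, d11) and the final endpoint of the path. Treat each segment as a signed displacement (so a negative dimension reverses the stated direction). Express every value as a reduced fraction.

Apply edit: d2 := 2
  d5 = d2 + d3 = 11/2
  d6 = d3 + 6 = 19/2
  d7 = d2*5 = 10
  d8 = d3/2 - 6 = -17/4
  d9 = d1/3 - d8/4 = 59/48
  d10 = d5*2 = 11
  d11 = d8/2 + d6/3 = 25/24
Walk from origin (0, 0):
  seg 1: right by d6 = 19/2 → (19/2, 0)
  seg 2: up by d8 = -17/4 → (19/2, -17/4)
  seg 3: up by d9 = 59/48 → (19/2, -145/48)
  seg 4: left by d9 = 59/48 → (397/48, -145/48)
  seg 5: down by d4 = 19/3 → (397/48, -449/48)
  seg 6: down by d3 = 7/2 → (397/48, -617/48)

d5 = 11/2
d6 = 19/2
d7 = 10
d8 = -17/4
d9 = 59/48
d10 = 11
d11 = 25/24
endpoint = (397/48, -617/48)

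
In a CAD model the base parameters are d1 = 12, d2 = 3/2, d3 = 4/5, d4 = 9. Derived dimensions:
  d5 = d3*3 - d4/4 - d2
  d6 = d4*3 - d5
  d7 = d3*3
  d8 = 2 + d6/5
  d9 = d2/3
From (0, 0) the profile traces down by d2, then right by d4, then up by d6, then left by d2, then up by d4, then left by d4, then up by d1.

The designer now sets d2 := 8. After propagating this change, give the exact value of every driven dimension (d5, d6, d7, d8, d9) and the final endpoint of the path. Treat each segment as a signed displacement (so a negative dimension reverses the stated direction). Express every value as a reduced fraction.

Apply edit: d2 := 8
  d5 = d3*3 - d4/4 - d2 = -157/20
  d6 = d4*3 - d5 = 697/20
  d7 = d3*3 = 12/5
  d8 = 2 + d6/5 = 897/100
  d9 = d2/3 = 8/3
Walk from origin (0, 0):
  seg 1: down by d2 = 8 → (0, -8)
  seg 2: right by d4 = 9 → (9, -8)
  seg 3: up by d6 = 697/20 → (9, 537/20)
  seg 4: left by d2 = 8 → (1, 537/20)
  seg 5: up by d4 = 9 → (1, 717/20)
  seg 6: left by d4 = 9 → (-8, 717/20)
  seg 7: up by d1 = 12 → (-8, 957/20)

d5 = -157/20
d6 = 697/20
d7 = 12/5
d8 = 897/100
d9 = 8/3
endpoint = (-8, 957/20)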